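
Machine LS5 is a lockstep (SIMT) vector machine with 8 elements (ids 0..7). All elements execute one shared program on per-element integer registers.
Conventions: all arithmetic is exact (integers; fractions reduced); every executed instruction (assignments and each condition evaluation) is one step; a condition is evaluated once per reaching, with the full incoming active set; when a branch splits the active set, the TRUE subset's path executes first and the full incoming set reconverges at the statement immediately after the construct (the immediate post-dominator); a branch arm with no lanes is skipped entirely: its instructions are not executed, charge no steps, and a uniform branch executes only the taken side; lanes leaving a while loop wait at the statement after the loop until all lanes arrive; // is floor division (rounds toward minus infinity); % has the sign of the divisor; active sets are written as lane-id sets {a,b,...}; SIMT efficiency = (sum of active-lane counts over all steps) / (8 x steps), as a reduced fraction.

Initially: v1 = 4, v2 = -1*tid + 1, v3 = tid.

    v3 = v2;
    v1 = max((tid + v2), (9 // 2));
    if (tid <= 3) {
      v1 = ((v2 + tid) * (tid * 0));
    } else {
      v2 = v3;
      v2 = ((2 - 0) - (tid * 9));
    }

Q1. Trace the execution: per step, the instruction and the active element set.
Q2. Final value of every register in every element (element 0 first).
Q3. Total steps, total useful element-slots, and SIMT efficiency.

step 0: v3 <- v2                     {0,1,2,3,4,5,6,7}
step 1: v1 <- max((tid + v2), (9 // 2)) {0,1,2,3,4,5,6,7}
step 2: eval (tid <= 3)              {0,1,2,3,4,5,6,7}
step 3: v1 <- ((v2 + tid) * (tid * 0)) {0,1,2,3}
step 4: v2 <- v3                     {4,5,6,7}
step 5: v2 <- ((2 - 0) - (tid * 9))  {4,5,6,7}

Answer: 6 steps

v1: 0,0,0,0,4,4,4,4
v2: 1,0,-1,-2,-34,-43,-52,-61
v3: 1,0,-1,-2,-3,-4,-5,-6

steps = 6; useful = 36; efficiency = 36/48 = 3/4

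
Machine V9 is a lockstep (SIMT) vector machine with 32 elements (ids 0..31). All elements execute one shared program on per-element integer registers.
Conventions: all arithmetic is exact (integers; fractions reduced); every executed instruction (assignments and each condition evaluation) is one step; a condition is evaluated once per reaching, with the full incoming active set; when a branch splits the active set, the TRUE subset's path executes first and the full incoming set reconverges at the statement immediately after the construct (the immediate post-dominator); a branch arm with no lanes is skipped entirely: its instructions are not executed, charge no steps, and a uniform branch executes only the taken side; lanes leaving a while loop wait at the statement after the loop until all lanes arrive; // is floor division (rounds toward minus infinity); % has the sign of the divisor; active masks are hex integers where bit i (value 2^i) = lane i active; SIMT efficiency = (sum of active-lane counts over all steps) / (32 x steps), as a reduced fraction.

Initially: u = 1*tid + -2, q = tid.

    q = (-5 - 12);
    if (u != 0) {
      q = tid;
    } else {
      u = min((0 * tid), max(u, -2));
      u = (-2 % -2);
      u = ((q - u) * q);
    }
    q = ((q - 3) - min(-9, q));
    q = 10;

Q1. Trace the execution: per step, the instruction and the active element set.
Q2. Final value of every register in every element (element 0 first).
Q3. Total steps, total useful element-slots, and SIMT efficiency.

step 0: q <- (-5 - 12)               0xffffffff
step 1: eval (u != 0)                0xffffffff
step 2: q <- tid                     0xfffffffb
step 3: u <- min((0 * tid), max(u, -2)) 0x00000004
step 4: u <- (-2 % -2)               0x00000004
step 5: u <- ((q - u) * q)           0x00000004
step 6: q <- ((q - 3) - min(-9, q))  0xffffffff
step 7: q <- 10                      0xffffffff

Answer: 8 steps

u: -2,-1,289,1,2,3,4,5,6,7,8,9,10,11,12,13,14,15,16,17,18,19,20,21,22,23,24,25,26,27,28,29
q: 10,10,10,10,10,10,10,10,10,10,10,10,10,10,10,10,10,10,10,10,10,10,10,10,10,10,10,10,10,10,10,10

steps = 8; useful = 162; efficiency = 162/256 = 81/128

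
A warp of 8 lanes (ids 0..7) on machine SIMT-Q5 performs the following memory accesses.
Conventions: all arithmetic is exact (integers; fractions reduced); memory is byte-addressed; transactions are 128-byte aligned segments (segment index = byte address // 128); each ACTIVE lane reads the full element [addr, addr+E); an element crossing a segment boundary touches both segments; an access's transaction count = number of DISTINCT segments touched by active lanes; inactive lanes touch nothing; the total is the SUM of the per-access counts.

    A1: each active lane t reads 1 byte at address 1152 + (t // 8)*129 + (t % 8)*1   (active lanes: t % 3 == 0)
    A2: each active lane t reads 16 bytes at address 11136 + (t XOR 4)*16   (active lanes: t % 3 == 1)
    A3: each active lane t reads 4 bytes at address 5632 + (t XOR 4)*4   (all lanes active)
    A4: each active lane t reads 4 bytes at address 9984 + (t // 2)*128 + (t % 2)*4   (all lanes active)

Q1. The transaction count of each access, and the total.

A1: 1 transaction
A2: 1 transaction
A3: 1 transaction
A4: 4 transactions

Answer: 1,1,1,4; total 7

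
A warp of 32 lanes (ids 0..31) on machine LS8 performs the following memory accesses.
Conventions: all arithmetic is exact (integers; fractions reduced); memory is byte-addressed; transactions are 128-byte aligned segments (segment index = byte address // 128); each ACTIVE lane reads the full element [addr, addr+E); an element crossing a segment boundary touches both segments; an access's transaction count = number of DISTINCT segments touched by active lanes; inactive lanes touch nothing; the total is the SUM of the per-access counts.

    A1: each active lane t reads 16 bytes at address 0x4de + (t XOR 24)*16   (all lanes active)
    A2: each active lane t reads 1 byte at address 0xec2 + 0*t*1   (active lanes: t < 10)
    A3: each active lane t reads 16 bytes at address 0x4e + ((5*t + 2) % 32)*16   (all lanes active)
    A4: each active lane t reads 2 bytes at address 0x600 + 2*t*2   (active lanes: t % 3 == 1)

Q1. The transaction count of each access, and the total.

A1: 5 transactions
A2: 1 transaction
A3: 5 transactions
A4: 1 transaction

Answer: 5,1,5,1; total 12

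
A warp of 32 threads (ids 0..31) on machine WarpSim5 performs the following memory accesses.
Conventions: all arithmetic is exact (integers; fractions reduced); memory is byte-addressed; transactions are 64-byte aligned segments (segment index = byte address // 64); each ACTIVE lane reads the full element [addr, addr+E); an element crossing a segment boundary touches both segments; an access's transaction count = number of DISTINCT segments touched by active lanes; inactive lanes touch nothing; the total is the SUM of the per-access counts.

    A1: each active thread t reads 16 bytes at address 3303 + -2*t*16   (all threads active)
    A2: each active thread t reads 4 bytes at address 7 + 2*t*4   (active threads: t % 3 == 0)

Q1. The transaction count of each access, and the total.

A1: 16 transactions
A2: 4 transactions

Answer: 16,4; total 20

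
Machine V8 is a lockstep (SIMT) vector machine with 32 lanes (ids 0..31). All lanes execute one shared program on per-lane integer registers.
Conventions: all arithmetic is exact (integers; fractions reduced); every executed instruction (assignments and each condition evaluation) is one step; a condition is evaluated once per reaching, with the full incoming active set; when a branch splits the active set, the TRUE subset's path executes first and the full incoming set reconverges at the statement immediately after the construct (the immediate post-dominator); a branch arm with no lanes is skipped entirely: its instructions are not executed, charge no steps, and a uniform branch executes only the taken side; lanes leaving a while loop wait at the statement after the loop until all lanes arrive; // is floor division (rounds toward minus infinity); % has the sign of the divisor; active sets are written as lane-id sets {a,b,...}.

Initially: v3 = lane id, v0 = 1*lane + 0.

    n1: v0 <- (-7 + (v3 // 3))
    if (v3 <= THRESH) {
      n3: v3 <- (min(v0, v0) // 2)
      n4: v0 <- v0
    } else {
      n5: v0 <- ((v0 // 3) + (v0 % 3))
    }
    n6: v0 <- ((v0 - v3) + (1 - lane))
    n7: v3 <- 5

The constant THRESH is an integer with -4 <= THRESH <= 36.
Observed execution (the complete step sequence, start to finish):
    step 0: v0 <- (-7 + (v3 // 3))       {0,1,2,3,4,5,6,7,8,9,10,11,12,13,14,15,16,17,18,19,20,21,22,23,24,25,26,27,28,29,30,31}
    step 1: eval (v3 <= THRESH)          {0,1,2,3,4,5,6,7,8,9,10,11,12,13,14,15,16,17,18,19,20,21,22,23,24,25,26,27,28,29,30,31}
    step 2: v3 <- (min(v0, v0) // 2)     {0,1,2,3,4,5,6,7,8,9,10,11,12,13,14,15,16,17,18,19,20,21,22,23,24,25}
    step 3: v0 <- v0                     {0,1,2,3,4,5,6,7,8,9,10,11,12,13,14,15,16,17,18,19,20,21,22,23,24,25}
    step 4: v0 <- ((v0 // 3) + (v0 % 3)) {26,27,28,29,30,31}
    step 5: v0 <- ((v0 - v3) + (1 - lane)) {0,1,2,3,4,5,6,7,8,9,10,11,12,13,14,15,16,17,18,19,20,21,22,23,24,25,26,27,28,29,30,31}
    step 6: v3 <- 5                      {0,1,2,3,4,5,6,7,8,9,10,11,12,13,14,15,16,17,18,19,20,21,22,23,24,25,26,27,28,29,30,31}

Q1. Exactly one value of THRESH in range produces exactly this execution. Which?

Answer: THRESH = 25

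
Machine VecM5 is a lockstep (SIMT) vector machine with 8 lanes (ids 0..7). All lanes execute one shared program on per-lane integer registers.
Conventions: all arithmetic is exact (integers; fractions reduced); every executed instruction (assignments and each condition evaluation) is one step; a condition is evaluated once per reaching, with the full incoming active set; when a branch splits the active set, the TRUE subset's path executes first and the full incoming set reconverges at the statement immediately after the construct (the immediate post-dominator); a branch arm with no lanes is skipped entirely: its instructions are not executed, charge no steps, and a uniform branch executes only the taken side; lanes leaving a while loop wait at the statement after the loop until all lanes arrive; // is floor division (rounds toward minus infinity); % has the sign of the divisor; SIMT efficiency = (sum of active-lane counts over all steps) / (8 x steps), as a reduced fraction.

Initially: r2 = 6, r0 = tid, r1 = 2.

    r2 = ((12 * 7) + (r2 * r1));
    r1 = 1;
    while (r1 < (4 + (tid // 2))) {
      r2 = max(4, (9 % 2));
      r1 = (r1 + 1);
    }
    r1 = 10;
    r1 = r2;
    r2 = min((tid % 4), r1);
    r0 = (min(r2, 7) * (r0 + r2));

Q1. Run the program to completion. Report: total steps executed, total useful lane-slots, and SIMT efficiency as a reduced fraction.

Answer: 25 steps, 164 useful, 41/50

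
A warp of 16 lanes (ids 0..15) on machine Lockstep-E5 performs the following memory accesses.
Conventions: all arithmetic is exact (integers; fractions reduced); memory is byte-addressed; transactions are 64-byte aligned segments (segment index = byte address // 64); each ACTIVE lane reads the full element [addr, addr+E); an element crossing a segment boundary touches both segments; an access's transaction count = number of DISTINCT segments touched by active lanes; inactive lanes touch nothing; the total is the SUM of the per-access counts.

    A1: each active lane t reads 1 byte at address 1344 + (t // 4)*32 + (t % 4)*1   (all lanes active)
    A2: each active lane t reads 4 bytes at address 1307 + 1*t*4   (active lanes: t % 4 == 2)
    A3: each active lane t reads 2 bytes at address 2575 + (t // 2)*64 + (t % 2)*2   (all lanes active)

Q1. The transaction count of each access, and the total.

A1: 2 transactions
A2: 2 transactions
A3: 8 transactions

Answer: 2,2,8; total 12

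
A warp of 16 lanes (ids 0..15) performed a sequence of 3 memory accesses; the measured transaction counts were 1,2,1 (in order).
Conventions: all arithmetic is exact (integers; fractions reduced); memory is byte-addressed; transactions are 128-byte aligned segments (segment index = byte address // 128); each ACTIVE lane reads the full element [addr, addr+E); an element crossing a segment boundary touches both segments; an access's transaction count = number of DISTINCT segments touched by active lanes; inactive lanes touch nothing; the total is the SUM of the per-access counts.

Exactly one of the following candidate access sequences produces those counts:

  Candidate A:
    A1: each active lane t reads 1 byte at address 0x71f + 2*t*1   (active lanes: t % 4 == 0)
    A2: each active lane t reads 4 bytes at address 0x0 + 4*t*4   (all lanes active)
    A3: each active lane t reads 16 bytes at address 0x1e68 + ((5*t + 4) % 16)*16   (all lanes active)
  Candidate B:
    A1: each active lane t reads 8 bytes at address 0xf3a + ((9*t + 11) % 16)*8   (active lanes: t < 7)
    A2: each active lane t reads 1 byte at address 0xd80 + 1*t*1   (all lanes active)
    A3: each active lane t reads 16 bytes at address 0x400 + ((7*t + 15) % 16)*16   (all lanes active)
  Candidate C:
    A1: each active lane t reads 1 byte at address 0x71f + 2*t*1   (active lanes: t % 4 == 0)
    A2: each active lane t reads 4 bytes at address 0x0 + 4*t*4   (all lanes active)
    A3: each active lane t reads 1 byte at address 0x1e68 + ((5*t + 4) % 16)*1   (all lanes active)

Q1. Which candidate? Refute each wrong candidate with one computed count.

A: A3 gives 3 transactions, not 1
B: A1 gives 2 transactions, not 1
C: all counts match (1,2,1)

Answer: C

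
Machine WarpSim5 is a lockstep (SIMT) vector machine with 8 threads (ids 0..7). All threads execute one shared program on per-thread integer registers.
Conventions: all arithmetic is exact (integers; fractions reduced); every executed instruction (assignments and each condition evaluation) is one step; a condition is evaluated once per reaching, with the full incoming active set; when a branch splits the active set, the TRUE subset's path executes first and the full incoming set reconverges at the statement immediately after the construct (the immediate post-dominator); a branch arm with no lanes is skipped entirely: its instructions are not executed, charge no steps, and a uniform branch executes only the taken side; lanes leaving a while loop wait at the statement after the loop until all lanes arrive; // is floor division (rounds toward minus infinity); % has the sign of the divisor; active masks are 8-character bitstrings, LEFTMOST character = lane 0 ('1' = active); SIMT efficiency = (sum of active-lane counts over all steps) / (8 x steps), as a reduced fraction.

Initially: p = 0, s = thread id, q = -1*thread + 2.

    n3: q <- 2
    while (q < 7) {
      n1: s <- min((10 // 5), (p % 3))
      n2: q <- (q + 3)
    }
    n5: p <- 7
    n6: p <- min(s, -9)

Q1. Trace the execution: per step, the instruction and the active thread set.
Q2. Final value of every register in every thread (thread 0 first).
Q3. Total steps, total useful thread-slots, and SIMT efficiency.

step 0: q <- 2                       11111111
step 1: eval (q < 7)                 11111111
step 2: s <- min((10 // 5), (p % 3)) 11111111
step 3: q <- (q + 3)                 11111111
step 4: eval (q < 7)                 11111111
step 5: s <- min((10 // 5), (p % 3)) 11111111
step 6: q <- (q + 3)                 11111111
step 7: eval (q < 7)                 11111111
step 8: p <- 7                       11111111
step 9: p <- min(s, -9)              11111111

Answer: 10 steps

p: -9,-9,-9,-9,-9,-9,-9,-9
s: 0,0,0,0,0,0,0,0
q: 8,8,8,8,8,8,8,8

steps = 10; useful = 80; efficiency = 80/80 = 1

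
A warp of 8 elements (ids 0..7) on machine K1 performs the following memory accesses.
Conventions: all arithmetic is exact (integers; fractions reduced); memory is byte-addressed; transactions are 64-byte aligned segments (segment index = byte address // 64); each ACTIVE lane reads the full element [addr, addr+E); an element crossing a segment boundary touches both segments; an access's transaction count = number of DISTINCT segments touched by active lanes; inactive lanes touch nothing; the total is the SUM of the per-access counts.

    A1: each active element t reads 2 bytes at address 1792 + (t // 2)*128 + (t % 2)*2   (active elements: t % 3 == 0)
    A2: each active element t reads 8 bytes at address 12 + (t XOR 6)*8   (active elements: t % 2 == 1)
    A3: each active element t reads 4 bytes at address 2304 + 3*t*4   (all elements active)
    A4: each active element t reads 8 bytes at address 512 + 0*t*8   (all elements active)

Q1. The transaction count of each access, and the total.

A1: 3 transactions
A2: 2 transactions
A3: 2 transactions
A4: 1 transaction

Answer: 3,2,2,1; total 8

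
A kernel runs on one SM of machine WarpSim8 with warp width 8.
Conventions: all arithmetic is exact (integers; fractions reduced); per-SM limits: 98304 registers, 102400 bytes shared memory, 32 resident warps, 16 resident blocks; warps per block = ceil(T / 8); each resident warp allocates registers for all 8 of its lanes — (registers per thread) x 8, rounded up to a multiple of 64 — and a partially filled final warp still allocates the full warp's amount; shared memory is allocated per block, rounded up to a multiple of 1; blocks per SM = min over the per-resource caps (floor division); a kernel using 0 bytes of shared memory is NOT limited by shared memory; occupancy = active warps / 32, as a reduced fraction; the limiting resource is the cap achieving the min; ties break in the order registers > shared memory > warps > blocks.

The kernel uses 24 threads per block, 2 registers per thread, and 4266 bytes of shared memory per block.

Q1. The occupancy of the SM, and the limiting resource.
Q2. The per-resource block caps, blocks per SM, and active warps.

Answer: occupancy 15/16, limited by warps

registers: 512 blocks
shared memory: 24 blocks
warps: 10 blocks
blocks: 16 blocks

Answer: 10 blocks, 30 active warps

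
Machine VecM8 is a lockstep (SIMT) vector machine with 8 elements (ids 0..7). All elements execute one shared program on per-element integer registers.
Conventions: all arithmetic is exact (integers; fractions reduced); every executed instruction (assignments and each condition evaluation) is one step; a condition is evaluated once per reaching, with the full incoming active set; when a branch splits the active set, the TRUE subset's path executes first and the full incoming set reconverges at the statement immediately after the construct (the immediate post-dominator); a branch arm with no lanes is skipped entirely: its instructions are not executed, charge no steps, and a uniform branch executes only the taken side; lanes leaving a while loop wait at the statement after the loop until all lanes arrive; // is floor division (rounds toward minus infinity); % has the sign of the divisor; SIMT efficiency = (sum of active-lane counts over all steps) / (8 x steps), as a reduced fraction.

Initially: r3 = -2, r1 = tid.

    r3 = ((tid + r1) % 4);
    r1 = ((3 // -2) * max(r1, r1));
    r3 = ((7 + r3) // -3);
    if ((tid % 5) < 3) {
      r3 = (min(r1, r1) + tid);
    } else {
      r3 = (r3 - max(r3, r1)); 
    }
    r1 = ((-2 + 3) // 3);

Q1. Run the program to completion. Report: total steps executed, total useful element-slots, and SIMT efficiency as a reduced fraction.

Answer: 7 steps, 48 useful, 6/7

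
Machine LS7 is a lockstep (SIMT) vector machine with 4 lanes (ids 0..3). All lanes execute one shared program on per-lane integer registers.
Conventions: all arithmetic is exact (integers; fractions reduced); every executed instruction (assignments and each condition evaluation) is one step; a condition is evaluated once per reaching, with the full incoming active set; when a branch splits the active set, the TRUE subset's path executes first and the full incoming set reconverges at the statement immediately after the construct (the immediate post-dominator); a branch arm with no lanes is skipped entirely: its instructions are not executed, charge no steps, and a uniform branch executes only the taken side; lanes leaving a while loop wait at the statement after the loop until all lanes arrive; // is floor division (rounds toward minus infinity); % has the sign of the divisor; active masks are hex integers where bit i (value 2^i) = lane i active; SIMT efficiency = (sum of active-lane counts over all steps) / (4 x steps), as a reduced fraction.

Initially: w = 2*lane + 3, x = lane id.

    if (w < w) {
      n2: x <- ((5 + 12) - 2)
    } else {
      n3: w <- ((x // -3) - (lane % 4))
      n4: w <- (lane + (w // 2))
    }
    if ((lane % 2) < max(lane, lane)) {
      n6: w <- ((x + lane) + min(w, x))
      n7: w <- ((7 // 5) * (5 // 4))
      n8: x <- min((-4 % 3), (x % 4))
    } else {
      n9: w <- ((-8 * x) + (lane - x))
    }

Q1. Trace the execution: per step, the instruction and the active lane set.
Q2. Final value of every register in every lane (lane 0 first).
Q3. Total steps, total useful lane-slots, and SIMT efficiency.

step 0: eval (w < w)                 0xf
step 1: w <- ((x // -3) - (lane % 4)) 0xf
step 2: w <- (lane + (w // 2))       0xf
step 3: eval ((lane % 2) < max(lane, lane)) 0xf
step 4: w <- ((x + lane) + min(w, x)) 0xc
step 5: w <- ((7 // 5) * (5 // 4))   0xc
step 6: x <- min((-4 % 3), (x % 4))  0xc
step 7: w <- ((-8 * x) + (lane - x)) 0x3

Answer: 8 steps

w: 0,-8,1,1
x: 0,1,2,2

steps = 8; useful = 24; efficiency = 24/32 = 3/4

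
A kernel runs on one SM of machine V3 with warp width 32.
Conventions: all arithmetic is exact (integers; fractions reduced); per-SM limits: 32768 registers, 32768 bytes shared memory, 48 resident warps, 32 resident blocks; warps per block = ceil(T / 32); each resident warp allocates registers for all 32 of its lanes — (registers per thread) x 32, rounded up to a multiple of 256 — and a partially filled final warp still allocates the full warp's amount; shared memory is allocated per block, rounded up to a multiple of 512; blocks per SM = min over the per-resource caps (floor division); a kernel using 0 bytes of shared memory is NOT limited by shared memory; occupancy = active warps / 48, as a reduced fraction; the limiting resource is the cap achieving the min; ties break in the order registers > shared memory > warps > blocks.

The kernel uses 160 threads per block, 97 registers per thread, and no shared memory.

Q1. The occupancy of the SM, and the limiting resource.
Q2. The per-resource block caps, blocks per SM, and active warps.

Answer: occupancy 5/48, limited by registers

registers: 1 block
shared memory: no limit (kernel uses none)
warps: 9 blocks
blocks: 32 blocks

Answer: 1 block, 5 active warps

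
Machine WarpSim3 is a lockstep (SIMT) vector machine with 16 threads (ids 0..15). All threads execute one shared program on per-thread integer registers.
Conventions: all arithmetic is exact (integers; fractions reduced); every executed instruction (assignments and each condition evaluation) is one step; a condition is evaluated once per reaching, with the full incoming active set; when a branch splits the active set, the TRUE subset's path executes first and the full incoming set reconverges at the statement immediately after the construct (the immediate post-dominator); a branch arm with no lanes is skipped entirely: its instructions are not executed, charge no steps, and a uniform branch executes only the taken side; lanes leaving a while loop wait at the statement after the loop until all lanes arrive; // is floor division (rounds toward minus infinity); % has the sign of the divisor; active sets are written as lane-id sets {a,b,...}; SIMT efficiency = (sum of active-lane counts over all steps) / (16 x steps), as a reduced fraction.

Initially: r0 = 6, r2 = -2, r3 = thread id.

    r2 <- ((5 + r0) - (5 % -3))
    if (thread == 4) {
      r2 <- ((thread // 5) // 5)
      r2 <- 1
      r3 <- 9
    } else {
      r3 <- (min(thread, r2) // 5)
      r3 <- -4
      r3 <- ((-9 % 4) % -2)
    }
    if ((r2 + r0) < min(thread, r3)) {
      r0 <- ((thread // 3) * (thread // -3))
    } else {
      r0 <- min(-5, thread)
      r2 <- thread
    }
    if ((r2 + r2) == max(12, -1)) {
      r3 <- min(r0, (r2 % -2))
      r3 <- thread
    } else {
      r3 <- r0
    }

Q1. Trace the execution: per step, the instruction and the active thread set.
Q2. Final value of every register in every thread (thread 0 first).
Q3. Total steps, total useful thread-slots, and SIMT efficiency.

step 0: r2 <- ((5 + r0) - (5 % -3))  {0,1,2,3,4,5,6,7,8,9,10,11,12,13,14,15}
step 1: eval (thread == 4)           {0,1,2,3,4,5,6,7,8,9,10,11,12,13,14,15}
step 2: r2 <- ((thread // 5) // 5)   {4}
step 3: r2 <- 1                      {4}
step 4: r3 <- 9                      {4}
step 5: r3 <- (min(thread, r2) // 5) {0,1,2,3,5,6,7,8,9,10,11,12,13,14,15}
step 6: r3 <- -4                     {0,1,2,3,5,6,7,8,9,10,11,12,13,14,15}
step 7: r3 <- ((-9 % 4) % -2)        {0,1,2,3,5,6,7,8,9,10,11,12,13,14,15}
step 8: eval ((r2 + r0) < min(thread, r3)) {0,1,2,3,4,5,6,7,8,9,10,11,12,13,14,15}
step 9: r0 <- min(-5, thread)        {0,1,2,3,4,5,6,7,8,9,10,11,12,13,14,15}
step 10: r2 <- thread                 {0,1,2,3,4,5,6,7,8,9,10,11,12,13,14,15}
step 11: eval ((r2 + r2) == max(12, -1)) {0,1,2,3,4,5,6,7,8,9,10,11,12,13,14,15}
step 12: r3 <- min(r0, (r2 % -2))     {6}
step 13: r3 <- thread                 {6}
step 14: r3 <- r0                     {0,1,2,3,4,5,7,8,9,10,11,12,13,14,15}

Answer: 15 steps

r0: -5,-5,-5,-5,-5,-5,-5,-5,-5,-5,-5,-5,-5,-5,-5,-5
r2: 0,1,2,3,4,5,6,7,8,9,10,11,12,13,14,15
r3: -5,-5,-5,-5,-5,-5,6,-5,-5,-5,-5,-5,-5,-5,-5,-5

steps = 15; useful = 161; efficiency = 161/240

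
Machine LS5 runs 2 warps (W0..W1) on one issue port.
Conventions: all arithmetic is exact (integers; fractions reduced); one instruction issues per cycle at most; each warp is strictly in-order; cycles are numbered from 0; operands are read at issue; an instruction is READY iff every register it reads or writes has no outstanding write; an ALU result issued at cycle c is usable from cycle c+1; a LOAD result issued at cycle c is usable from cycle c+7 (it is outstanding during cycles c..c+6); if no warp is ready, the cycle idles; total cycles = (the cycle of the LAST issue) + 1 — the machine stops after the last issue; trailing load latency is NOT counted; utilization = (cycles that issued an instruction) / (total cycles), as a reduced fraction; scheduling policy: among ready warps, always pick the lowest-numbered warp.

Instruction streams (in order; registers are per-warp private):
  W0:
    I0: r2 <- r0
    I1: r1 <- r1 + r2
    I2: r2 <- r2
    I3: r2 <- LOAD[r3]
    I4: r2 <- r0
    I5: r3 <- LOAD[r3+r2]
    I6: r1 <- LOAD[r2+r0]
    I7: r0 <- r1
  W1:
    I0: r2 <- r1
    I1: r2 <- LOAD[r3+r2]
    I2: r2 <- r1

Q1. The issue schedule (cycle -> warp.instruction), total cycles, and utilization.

cycle 0: W0.I0
cycle 1: W0.I1
cycle 2: W0.I2
cycle 3: W0.I3
cycle 4: W1.I0
cycle 5: W1.I1
cycle 6: idle
cycle 7: idle
cycle 8: idle
cycle 9: idle
cycle 10: W0.I4
cycle 11: W0.I5
cycle 12: W0.I6
cycle 13: W1.I2
cycle 14: idle
cycle 15: idle
cycle 16: idle
cycle 17: idle
cycle 18: idle
cycle 19: W0.I7

Answer: 20 cycles, utilization 11/20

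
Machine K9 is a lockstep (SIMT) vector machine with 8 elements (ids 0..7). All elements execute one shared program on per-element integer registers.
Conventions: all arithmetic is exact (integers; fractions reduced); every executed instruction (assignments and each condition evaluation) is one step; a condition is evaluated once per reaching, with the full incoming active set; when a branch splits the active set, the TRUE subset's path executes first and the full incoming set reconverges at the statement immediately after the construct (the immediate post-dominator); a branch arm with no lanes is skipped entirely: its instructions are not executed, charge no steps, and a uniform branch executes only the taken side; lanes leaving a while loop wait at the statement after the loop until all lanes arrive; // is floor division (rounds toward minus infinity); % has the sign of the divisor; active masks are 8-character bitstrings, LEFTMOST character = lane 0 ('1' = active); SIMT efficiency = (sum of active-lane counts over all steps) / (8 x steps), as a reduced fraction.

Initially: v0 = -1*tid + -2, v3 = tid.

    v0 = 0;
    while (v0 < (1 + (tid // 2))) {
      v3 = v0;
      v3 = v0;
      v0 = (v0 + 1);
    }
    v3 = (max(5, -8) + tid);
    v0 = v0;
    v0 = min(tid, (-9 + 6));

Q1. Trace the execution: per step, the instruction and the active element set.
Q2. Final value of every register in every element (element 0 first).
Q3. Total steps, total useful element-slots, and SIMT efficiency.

step 0: v0 <- 0                      11111111
step 1: eval (v0 < (1 + (tid // 2))) 11111111
step 2: v3 <- v0                     11111111
step 3: v3 <- v0                     11111111
step 4: v0 <- (v0 + 1)               11111111
step 5: eval (v0 < (1 + (tid // 2))) 11111111
step 6: v3 <- v0                     00111111
step 7: v3 <- v0                     00111111
step 8: v0 <- (v0 + 1)               00111111
step 9: eval (v0 < (1 + (tid // 2))) 00111111
step 10: v3 <- v0                     00001111
step 11: v3 <- v0                     00001111
step 12: v0 <- (v0 + 1)               00001111
step 13: eval (v0 < (1 + (tid // 2))) 00001111
step 14: v3 <- v0                     00000011
step 15: v3 <- v0                     00000011
step 16: v0 <- (v0 + 1)               00000011
step 17: eval (v0 < (1 + (tid // 2))) 00000011
step 18: v3 <- (max(5, -8) + tid)     11111111
step 19: v0 <- v0                     11111111
step 20: v0 <- min(tid, (-9 + 6))     11111111

Answer: 21 steps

v0: -3,-3,-3,-3,-3,-3,-3,-3
v3: 5,6,7,8,9,10,11,12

steps = 21; useful = 120; efficiency = 120/168 = 5/7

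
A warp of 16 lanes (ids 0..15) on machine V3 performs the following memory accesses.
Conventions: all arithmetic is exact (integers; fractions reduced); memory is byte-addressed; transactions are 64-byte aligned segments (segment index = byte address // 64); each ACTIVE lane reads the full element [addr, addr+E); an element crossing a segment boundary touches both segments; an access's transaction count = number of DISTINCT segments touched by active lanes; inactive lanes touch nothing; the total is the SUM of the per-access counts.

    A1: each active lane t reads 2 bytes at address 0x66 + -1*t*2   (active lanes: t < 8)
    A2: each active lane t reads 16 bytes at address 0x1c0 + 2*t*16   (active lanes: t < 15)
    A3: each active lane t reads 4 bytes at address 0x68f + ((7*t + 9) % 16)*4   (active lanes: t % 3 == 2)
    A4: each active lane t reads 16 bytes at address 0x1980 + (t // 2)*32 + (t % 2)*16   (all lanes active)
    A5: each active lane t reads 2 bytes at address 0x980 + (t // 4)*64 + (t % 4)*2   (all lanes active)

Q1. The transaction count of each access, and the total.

A1: 1 transaction
A2: 8 transactions
A3: 2 transactions
A4: 4 transactions
A5: 4 transactions

Answer: 1,8,2,4,4; total 19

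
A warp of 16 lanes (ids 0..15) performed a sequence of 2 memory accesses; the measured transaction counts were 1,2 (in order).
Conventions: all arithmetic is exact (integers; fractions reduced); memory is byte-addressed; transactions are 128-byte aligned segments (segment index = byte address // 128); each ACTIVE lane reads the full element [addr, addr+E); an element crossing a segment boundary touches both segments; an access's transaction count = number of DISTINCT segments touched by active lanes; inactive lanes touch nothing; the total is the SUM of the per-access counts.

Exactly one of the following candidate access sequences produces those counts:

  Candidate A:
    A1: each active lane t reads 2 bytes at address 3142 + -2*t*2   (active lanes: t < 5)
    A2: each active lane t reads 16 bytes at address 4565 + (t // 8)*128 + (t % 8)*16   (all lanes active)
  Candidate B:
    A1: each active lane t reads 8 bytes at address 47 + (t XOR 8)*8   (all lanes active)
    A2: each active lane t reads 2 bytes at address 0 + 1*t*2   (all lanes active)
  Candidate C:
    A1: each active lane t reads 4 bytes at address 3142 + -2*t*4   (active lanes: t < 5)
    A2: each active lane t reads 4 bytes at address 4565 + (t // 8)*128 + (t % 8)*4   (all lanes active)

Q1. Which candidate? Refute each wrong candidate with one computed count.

A: A2 gives 3 transactions, not 2
B: A1 gives 2 transactions, not 1
C: all counts match (1,2)

Answer: C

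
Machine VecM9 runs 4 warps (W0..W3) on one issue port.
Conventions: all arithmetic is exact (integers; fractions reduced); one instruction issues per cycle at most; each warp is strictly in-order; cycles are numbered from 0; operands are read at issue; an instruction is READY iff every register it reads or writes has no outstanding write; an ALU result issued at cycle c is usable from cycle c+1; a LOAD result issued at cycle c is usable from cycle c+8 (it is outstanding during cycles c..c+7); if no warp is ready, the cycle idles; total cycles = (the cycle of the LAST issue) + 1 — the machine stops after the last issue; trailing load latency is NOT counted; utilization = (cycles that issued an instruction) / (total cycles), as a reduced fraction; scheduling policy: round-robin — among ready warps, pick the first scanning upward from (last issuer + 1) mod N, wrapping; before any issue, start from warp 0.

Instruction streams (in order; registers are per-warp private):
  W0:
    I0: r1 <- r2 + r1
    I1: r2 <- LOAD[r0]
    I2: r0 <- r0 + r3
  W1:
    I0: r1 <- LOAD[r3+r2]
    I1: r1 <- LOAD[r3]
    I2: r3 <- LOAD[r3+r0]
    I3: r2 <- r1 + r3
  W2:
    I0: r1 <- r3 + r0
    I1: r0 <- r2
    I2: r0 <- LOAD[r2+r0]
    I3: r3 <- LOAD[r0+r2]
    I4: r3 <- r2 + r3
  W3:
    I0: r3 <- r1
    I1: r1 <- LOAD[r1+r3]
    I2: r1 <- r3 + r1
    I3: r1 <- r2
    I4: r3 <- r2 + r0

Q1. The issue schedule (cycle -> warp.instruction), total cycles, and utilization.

cycle 0: W0.I0
cycle 1: W1.I0
cycle 2: W2.I0
cycle 3: W3.I0
cycle 4: W0.I1
cycle 5: W2.I1
cycle 6: W3.I1
cycle 7: W0.I2
cycle 8: W2.I2
cycle 9: W1.I1
cycle 10: W1.I2
cycle 11: idle
cycle 12: idle
cycle 13: idle
cycle 14: W3.I2
cycle 15: W3.I3
cycle 16: W2.I3
cycle 17: W3.I4
cycle 18: W1.I3
cycle 19: idle
cycle 20: idle
cycle 21: idle
cycle 22: idle
cycle 23: idle
cycle 24: W2.I4

Answer: 25 cycles, utilization 17/25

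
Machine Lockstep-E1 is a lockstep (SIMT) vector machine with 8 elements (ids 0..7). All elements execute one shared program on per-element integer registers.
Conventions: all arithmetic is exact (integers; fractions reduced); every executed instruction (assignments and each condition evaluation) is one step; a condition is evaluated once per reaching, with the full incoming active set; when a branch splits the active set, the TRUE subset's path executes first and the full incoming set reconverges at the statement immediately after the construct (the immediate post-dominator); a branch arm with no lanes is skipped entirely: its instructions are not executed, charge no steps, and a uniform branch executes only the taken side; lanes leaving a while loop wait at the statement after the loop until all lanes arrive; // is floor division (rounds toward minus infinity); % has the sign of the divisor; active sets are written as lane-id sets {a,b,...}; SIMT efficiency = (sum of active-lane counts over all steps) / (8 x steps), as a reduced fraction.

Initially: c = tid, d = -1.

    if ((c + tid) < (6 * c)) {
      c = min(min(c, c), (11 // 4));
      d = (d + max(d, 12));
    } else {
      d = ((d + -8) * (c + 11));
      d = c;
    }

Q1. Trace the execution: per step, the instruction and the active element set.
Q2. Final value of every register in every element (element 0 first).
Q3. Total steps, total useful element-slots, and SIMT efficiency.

step 0: eval ((c + tid) < (6 * c))   {0,1,2,3,4,5,6,7}
step 1: c <- min(min(c, c), (11 // 4)) {1,2,3,4,5,6,7}
step 2: d <- (d + max(d, 12))        {1,2,3,4,5,6,7}
step 3: d <- ((d + -8) * (c + 11))   {0}
step 4: d <- c                       {0}

Answer: 5 steps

c: 0,1,2,2,2,2,2,2
d: 0,11,11,11,11,11,11,11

steps = 5; useful = 24; efficiency = 24/40 = 3/5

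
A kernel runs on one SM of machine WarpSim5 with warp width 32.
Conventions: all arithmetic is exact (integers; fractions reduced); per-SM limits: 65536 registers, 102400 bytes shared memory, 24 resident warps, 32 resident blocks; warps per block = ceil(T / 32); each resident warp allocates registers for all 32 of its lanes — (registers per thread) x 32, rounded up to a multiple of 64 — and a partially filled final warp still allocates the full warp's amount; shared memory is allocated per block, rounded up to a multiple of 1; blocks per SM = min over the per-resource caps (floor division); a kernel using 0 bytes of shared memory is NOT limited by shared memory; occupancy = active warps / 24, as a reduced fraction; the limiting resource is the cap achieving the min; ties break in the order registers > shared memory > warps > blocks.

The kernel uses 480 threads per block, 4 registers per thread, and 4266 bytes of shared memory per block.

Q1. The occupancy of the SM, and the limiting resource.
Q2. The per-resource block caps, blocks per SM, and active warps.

Answer: occupancy 5/8, limited by warps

registers: 34 blocks
shared memory: 24 blocks
warps: 1 block
blocks: 32 blocks

Answer: 1 block, 15 active warps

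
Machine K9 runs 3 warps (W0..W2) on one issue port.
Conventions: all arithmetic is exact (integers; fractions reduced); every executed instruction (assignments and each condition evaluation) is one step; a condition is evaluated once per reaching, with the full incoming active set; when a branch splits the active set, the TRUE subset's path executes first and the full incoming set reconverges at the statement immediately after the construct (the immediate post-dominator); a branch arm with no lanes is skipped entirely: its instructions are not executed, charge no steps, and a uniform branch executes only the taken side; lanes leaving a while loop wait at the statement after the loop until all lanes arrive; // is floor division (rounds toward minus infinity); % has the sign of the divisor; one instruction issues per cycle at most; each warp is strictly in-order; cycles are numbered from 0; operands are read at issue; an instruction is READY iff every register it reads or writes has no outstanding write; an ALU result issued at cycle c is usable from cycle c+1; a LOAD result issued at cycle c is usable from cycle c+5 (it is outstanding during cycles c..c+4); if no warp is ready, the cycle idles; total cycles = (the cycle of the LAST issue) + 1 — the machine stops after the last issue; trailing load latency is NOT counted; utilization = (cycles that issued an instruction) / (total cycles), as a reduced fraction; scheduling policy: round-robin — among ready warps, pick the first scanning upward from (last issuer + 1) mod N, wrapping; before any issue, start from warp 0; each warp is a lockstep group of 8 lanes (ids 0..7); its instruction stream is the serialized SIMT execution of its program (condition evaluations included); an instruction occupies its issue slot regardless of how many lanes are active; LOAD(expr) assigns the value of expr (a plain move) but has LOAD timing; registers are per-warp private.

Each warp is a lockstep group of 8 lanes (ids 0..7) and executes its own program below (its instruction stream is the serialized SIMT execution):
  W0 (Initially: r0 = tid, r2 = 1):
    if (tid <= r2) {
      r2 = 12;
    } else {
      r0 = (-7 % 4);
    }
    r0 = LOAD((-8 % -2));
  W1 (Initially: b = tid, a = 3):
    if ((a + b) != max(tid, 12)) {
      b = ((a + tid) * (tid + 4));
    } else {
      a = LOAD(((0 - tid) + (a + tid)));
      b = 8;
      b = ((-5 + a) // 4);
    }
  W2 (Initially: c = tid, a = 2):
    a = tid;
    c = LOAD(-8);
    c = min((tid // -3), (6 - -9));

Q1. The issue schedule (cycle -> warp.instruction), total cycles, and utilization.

cycle 0: W0.I0
cycle 1: W1.I0
cycle 2: W2.I0
cycle 3: W0.I1
cycle 4: W1.I1
cycle 5: W2.I1
cycle 6: W0.I2
cycle 7: W0.I3
cycle 8: idle
cycle 9: idle
cycle 10: W2.I2

Answer: 11 cycles, utilization 9/11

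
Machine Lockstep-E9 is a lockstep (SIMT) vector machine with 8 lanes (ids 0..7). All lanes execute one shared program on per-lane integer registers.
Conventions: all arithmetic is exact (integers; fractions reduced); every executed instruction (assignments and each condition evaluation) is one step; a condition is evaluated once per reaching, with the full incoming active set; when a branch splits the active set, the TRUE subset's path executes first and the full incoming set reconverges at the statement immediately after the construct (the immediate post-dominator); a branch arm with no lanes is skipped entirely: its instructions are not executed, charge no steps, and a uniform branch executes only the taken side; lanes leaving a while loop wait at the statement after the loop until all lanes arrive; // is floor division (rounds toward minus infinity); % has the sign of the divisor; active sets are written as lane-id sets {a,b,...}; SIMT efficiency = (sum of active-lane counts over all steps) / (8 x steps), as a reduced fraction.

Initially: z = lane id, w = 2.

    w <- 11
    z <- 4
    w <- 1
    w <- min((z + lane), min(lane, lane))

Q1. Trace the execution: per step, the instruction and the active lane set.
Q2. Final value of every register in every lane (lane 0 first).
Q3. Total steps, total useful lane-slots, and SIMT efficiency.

step 0: w <- 11                      {0,1,2,3,4,5,6,7}
step 1: z <- 4                       {0,1,2,3,4,5,6,7}
step 2: w <- 1                       {0,1,2,3,4,5,6,7}
step 3: w <- min((z + lane), min(lane, lane)) {0,1,2,3,4,5,6,7}

Answer: 4 steps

z: 4,4,4,4,4,4,4,4
w: 0,1,2,3,4,5,6,7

steps = 4; useful = 32; efficiency = 32/32 = 1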